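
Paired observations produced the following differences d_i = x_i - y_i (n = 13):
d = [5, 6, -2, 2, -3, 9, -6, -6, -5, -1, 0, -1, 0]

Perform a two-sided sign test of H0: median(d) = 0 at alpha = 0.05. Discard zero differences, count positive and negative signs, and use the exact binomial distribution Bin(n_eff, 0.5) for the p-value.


Step 1: Discard zero differences. Original n = 13; n_eff = number of nonzero differences = 11.
Nonzero differences (with sign): +5, +6, -2, +2, -3, +9, -6, -6, -5, -1, -1
Step 2: Count signs: positive = 4, negative = 7.
Step 3: Under H0: P(positive) = 0.5, so the number of positives S ~ Bin(11, 0.5).
Step 4: Two-sided exact p-value = sum of Bin(11,0.5) probabilities at or below the observed probability = 0.548828.
Step 5: alpha = 0.05. fail to reject H0.

n_eff = 11, pos = 4, neg = 7, p = 0.548828, fail to reject H0.


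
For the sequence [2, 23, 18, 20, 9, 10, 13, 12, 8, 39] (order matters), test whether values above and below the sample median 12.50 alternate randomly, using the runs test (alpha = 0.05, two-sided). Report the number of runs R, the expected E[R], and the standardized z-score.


Step 1: Compute median = 12.50; label A = above, B = below.
Labels in order: BAAABBABBA  (n_A = 5, n_B = 5)
Step 2: Count runs R = 6.
Step 3: Under H0 (random ordering), E[R] = 2*n_A*n_B/(n_A+n_B) + 1 = 2*5*5/10 + 1 = 6.0000.
        Var[R] = 2*n_A*n_B*(2*n_A*n_B - n_A - n_B) / ((n_A+n_B)^2 * (n_A+n_B-1)) = 2000/900 = 2.2222.
        SD[R] = 1.4907.
Step 4: R = E[R], so z = 0 with no continuity correction.
Step 5: Two-sided p-value via normal approximation = 2*(1 - Phi(|z|)) = 1.000000.
Step 6: alpha = 0.05. fail to reject H0.

R = 6, z = 0.0000, p = 1.000000, fail to reject H0.


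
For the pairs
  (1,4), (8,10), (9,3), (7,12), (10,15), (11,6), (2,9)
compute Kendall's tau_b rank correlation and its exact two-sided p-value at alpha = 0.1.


Step 1: Enumerate the 21 unordered pairs (i,j) with i<j and classify each by sign(x_j-x_i) * sign(y_j-y_i).
  (1,2):dx=+7,dy=+6->C; (1,3):dx=+8,dy=-1->D; (1,4):dx=+6,dy=+8->C; (1,5):dx=+9,dy=+11->C
  (1,6):dx=+10,dy=+2->C; (1,7):dx=+1,dy=+5->C; (2,3):dx=+1,dy=-7->D; (2,4):dx=-1,dy=+2->D
  (2,5):dx=+2,dy=+5->C; (2,6):dx=+3,dy=-4->D; (2,7):dx=-6,dy=-1->C; (3,4):dx=-2,dy=+9->D
  (3,5):dx=+1,dy=+12->C; (3,6):dx=+2,dy=+3->C; (3,7):dx=-7,dy=+6->D; (4,5):dx=+3,dy=+3->C
  (4,6):dx=+4,dy=-6->D; (4,7):dx=-5,dy=-3->C; (5,6):dx=+1,dy=-9->D; (5,7):dx=-8,dy=-6->C
  (6,7):dx=-9,dy=+3->D
Step 2: C = 12, D = 9, total pairs = 21.
Step 3: tau = (C - D)/(n(n-1)/2) = (12 - 9)/21 = 0.142857.
Step 4: Exact two-sided p-value (enumerate n! = 5040 permutations of y under H0): p = 0.772619.
Step 5: alpha = 0.1. fail to reject H0.

tau_b = 0.1429 (C=12, D=9), p = 0.772619, fail to reject H0.


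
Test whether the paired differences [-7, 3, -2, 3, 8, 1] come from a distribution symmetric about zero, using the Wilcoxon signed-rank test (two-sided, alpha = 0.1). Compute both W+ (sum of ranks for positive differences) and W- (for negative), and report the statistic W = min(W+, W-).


Step 1: Drop any zero differences (none here) and take |d_i|.
|d| = [7, 3, 2, 3, 8, 1]
Step 2: Midrank |d_i| (ties get averaged ranks).
ranks: |7|->5, |3|->3.5, |2|->2, |3|->3.5, |8|->6, |1|->1
Step 3: Attach original signs; sum ranks with positive sign and with negative sign.
W+ = 3.5 + 3.5 + 6 + 1 = 14
W- = 5 + 2 = 7
(Check: W+ + W- = 21 should equal n(n+1)/2 = 21.)
Step 4: Test statistic W = min(W+, W-) = 7.
Step 5: Ties in |d|, so use the tie-corrected normal approximation.
        E[W] = n(n+1)/4 = 6*7/4 = 10.5.
        Tie groups: |d|=3 (t=2); sum(t^3 - t) = 6.
        Var[W] = n(n+1)(2n+1)/24 - sum(t^3-t)/48 = 546/24 - 6/48 = 22.625.
        z = (W - E[W]) / sqrt(Var[W]) = (7 - 10.5) / 4.7566 = -0.7358.
        Two-sided p = 2*Phi(z) = 0.461838.
Step 6: alpha = 0.1. fail to reject H0.

W+ = 14, W- = 7, W = min = 7, p = 0.461838, fail to reject H0.


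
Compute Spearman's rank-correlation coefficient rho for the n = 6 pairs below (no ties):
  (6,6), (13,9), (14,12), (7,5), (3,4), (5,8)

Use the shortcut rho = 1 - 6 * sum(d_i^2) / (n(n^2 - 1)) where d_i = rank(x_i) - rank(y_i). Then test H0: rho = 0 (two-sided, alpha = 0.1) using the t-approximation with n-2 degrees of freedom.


Step 1: Rank x and y separately (midranks; no ties here).
rank(x): 6->3, 13->5, 14->6, 7->4, 3->1, 5->2
rank(y): 6->3, 9->5, 12->6, 5->2, 4->1, 8->4
Step 2: d_i = R_x(i) - R_y(i); compute d_i^2.
  (3-3)^2=0, (5-5)^2=0, (6-6)^2=0, (4-2)^2=4, (1-1)^2=0, (2-4)^2=4
sum(d^2) = 8.
Step 3: rho = 1 - 6*8 / (6*(6^2 - 1)) = 1 - 48/210 = 0.771429.
Step 4: Under H0, t = rho * sqrt((n-2)/(1-rho^2)) = 2.4247 ~ t(4).
Step 5: Two-sided p-value from the t-distribution with 4 df = 0.072397.
Step 6: alpha = 0.1. reject H0.

rho = 0.7714, p = 0.072397, reject H0 at alpha = 0.1.


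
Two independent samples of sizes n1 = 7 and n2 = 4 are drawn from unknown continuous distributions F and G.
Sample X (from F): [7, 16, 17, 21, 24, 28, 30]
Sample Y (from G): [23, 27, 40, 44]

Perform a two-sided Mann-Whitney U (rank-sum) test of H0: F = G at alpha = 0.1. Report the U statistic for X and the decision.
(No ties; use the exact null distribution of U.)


Step 1: Combine and sort all 11 observations; assign midranks.
sorted (value, group): (7,X), (16,X), (17,X), (21,X), (23,Y), (24,X), (27,Y), (28,X), (30,X), (40,Y), (44,Y)
ranks: 7->1, 16->2, 17->3, 21->4, 23->5, 24->6, 27->7, 28->8, 30->9, 40->10, 44->11
Step 2: Rank sum for X: R1 = 1 + 2 + 3 + 4 + 6 + 8 + 9 = 33.
Step 3: U_X = R1 - n1(n1+1)/2 = 33 - 7*8/2 = 33 - 28 = 5.
       U_Y = n1*n2 - U_X = 28 - 5 = 23.
Step 4: No ties, so the exact null distribution of U (based on enumerating the C(11,7) = 330 equally likely rank assignments) gives the two-sided p-value.
Step 5: p-value = 0.109091; compare to alpha = 0.1. fail to reject H0.

U_X = 5, p = 0.109091, fail to reject H0 at alpha = 0.1.


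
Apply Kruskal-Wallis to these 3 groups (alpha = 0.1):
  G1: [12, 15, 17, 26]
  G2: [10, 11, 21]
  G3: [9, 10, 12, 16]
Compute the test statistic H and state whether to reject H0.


Step 1: Combine all N = 11 observations and assign midranks.
sorted (value, group, rank): (9,G3,1), (10,G2,2.5), (10,G3,2.5), (11,G2,4), (12,G1,5.5), (12,G3,5.5), (15,G1,7), (16,G3,8), (17,G1,9), (21,G2,10), (26,G1,11)
Step 2: Sum ranks within each group.
R_1 = 32.5 (n_1 = 4)
R_2 = 16.5 (n_2 = 3)
R_3 = 17 (n_3 = 4)
Step 3: H = 12/(N(N+1)) * sum(R_i^2/n_i) - 3(N+1)
     = 12/(11*12) * (32.5^2/4 + 16.5^2/3 + 17^2/4) - 3*12
     = 0.090909 * 427.062 - 36
     = 2.823864.
Step 4: Ties present; correction factor C = 1 - 12/(11^3 - 11) = 0.990909. Corrected H = 2.823864 / 0.990909 = 2.849771.
Step 5: Under H0, H ~ chi^2(2); p-value = 0.240536.
Step 6: alpha = 0.1. fail to reject H0.

H = 2.8498, df = 2, p = 0.240536, fail to reject H0.


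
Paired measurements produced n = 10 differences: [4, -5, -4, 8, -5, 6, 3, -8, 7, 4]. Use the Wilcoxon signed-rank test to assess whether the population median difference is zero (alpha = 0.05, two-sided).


Step 1: Drop any zero differences (none here) and take |d_i|.
|d| = [4, 5, 4, 8, 5, 6, 3, 8, 7, 4]
Step 2: Midrank |d_i| (ties get averaged ranks).
ranks: |4|->3, |5|->5.5, |4|->3, |8|->9.5, |5|->5.5, |6|->7, |3|->1, |8|->9.5, |7|->8, |4|->3
Step 3: Attach original signs; sum ranks with positive sign and with negative sign.
W+ = 3 + 9.5 + 7 + 1 + 8 + 3 = 31.5
W- = 5.5 + 3 + 5.5 + 9.5 = 23.5
(Check: W+ + W- = 55 should equal n(n+1)/2 = 55.)
Step 4: Test statistic W = min(W+, W-) = 23.5.
Step 5: Ties in |d|, so use the tie-corrected normal approximation.
        E[W] = n(n+1)/4 = 10*11/4 = 27.5.
        Tie groups: |d|=4 (t=3), |d|=5 (t=2), |d|=8 (t=2); sum(t^3 - t) = 36.
        Var[W] = n(n+1)(2n+1)/24 - sum(t^3-t)/48 = 2310/24 - 36/48 = 95.5.
        z = (W - E[W]) / sqrt(Var[W]) = (23.5 - 27.5) / 9.7724 = -0.4093.
        Two-sided p = 2*Phi(z) = 0.682308.
Step 6: alpha = 0.05. fail to reject H0.

W+ = 31.5, W- = 23.5, W = min = 23.5, p = 0.682308, fail to reject H0.


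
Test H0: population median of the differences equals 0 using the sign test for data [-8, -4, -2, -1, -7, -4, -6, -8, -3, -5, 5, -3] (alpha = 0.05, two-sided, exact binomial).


Step 1: Discard zero differences. Original n = 12; n_eff = number of nonzero differences = 12.
Nonzero differences (with sign): -8, -4, -2, -1, -7, -4, -6, -8, -3, -5, +5, -3
Step 2: Count signs: positive = 1, negative = 11.
Step 3: Under H0: P(positive) = 0.5, so the number of positives S ~ Bin(12, 0.5).
Step 4: Two-sided exact p-value = sum of Bin(12,0.5) probabilities at or below the observed probability = 0.006348.
Step 5: alpha = 0.05. reject H0.

n_eff = 12, pos = 1, neg = 11, p = 0.006348, reject H0.


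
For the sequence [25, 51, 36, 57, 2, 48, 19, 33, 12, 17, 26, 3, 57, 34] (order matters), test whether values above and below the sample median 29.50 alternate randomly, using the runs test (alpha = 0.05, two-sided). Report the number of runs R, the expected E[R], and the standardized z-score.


Step 1: Compute median = 29.50; label A = above, B = below.
Labels in order: BAAABABABBBBAA  (n_A = 7, n_B = 7)
Step 2: Count runs R = 8.
Step 3: Under H0 (random ordering), E[R] = 2*n_A*n_B/(n_A+n_B) + 1 = 2*7*7/14 + 1 = 8.0000.
        Var[R] = 2*n_A*n_B*(2*n_A*n_B - n_A - n_B) / ((n_A+n_B)^2 * (n_A+n_B-1)) = 8232/2548 = 3.2308.
        SD[R] = 1.7974.
Step 4: R = E[R], so z = 0 with no continuity correction.
Step 5: Two-sided p-value via normal approximation = 2*(1 - Phi(|z|)) = 1.000000.
Step 6: alpha = 0.05. fail to reject H0.

R = 8, z = 0.0000, p = 1.000000, fail to reject H0.


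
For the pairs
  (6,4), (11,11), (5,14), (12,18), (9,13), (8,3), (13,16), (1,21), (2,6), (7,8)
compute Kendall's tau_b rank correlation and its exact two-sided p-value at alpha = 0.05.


Step 1: Enumerate the 45 unordered pairs (i,j) with i<j and classify each by sign(x_j-x_i) * sign(y_j-y_i).
  (1,2):dx=+5,dy=+7->C; (1,3):dx=-1,dy=+10->D; (1,4):dx=+6,dy=+14->C; (1,5):dx=+3,dy=+9->C
  (1,6):dx=+2,dy=-1->D; (1,7):dx=+7,dy=+12->C; (1,8):dx=-5,dy=+17->D; (1,9):dx=-4,dy=+2->D
  (1,10):dx=+1,dy=+4->C; (2,3):dx=-6,dy=+3->D; (2,4):dx=+1,dy=+7->C; (2,5):dx=-2,dy=+2->D
  (2,6):dx=-3,dy=-8->C; (2,7):dx=+2,dy=+5->C; (2,8):dx=-10,dy=+10->D; (2,9):dx=-9,dy=-5->C
  (2,10):dx=-4,dy=-3->C; (3,4):dx=+7,dy=+4->C; (3,5):dx=+4,dy=-1->D; (3,6):dx=+3,dy=-11->D
  (3,7):dx=+8,dy=+2->C; (3,8):dx=-4,dy=+7->D; (3,9):dx=-3,dy=-8->C; (3,10):dx=+2,dy=-6->D
  (4,5):dx=-3,dy=-5->C; (4,6):dx=-4,dy=-15->C; (4,7):dx=+1,dy=-2->D; (4,8):dx=-11,dy=+3->D
  (4,9):dx=-10,dy=-12->C; (4,10):dx=-5,dy=-10->C; (5,6):dx=-1,dy=-10->C; (5,7):dx=+4,dy=+3->C
  (5,8):dx=-8,dy=+8->D; (5,9):dx=-7,dy=-7->C; (5,10):dx=-2,dy=-5->C; (6,7):dx=+5,dy=+13->C
  (6,8):dx=-7,dy=+18->D; (6,9):dx=-6,dy=+3->D; (6,10):dx=-1,dy=+5->D; (7,8):dx=-12,dy=+5->D
  (7,9):dx=-11,dy=-10->C; (7,10):dx=-6,dy=-8->C; (8,9):dx=+1,dy=-15->D; (8,10):dx=+6,dy=-13->D
  (9,10):dx=+5,dy=+2->C
Step 2: C = 25, D = 20, total pairs = 45.
Step 3: tau = (C - D)/(n(n-1)/2) = (25 - 20)/45 = 0.111111.
Step 4: Exact two-sided p-value (enumerate n! = 3628800 permutations of y under H0): p = 0.727490.
Step 5: alpha = 0.05. fail to reject H0.

tau_b = 0.1111 (C=25, D=20), p = 0.727490, fail to reject H0.


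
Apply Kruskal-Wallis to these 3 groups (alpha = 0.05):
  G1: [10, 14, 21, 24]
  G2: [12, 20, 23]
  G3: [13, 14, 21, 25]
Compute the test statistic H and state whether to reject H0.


Step 1: Combine all N = 11 observations and assign midranks.
sorted (value, group, rank): (10,G1,1), (12,G2,2), (13,G3,3), (14,G1,4.5), (14,G3,4.5), (20,G2,6), (21,G1,7.5), (21,G3,7.5), (23,G2,9), (24,G1,10), (25,G3,11)
Step 2: Sum ranks within each group.
R_1 = 23 (n_1 = 4)
R_2 = 17 (n_2 = 3)
R_3 = 26 (n_3 = 4)
Step 3: H = 12/(N(N+1)) * sum(R_i^2/n_i) - 3(N+1)
     = 12/(11*12) * (23^2/4 + 17^2/3 + 26^2/4) - 3*12
     = 0.090909 * 397.583 - 36
     = 0.143939.
Step 4: Ties present; correction factor C = 1 - 12/(11^3 - 11) = 0.990909. Corrected H = 0.143939 / 0.990909 = 0.145260.
Step 5: Under H0, H ~ chi^2(2); p-value = 0.929945.
Step 6: alpha = 0.05. fail to reject H0.

H = 0.1453, df = 2, p = 0.929945, fail to reject H0.


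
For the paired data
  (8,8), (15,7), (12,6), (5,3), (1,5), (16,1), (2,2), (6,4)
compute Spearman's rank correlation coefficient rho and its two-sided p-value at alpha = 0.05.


Step 1: Rank x and y separately (midranks; no ties here).
rank(x): 8->5, 15->7, 12->6, 5->3, 1->1, 16->8, 2->2, 6->4
rank(y): 8->8, 7->7, 6->6, 3->3, 5->5, 1->1, 2->2, 4->4
Step 2: d_i = R_x(i) - R_y(i); compute d_i^2.
  (5-8)^2=9, (7-7)^2=0, (6-6)^2=0, (3-3)^2=0, (1-5)^2=16, (8-1)^2=49, (2-2)^2=0, (4-4)^2=0
sum(d^2) = 74.
Step 3: rho = 1 - 6*74 / (8*(8^2 - 1)) = 1 - 444/504 = 0.119048.
Step 4: Under H0, t = rho * sqrt((n-2)/(1-rho^2)) = 0.2937 ~ t(6).
Step 5: Two-sided p-value from the t-distribution with 6 df = 0.778886.
Step 6: alpha = 0.05. fail to reject H0.

rho = 0.1190, p = 0.778886, fail to reject H0 at alpha = 0.05.


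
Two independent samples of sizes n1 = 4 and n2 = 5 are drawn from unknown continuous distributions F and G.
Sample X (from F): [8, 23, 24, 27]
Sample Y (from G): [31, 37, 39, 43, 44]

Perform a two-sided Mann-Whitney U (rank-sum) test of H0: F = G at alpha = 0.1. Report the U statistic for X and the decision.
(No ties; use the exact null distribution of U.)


Step 1: Combine and sort all 9 observations; assign midranks.
sorted (value, group): (8,X), (23,X), (24,X), (27,X), (31,Y), (37,Y), (39,Y), (43,Y), (44,Y)
ranks: 8->1, 23->2, 24->3, 27->4, 31->5, 37->6, 39->7, 43->8, 44->9
Step 2: Rank sum for X: R1 = 1 + 2 + 3 + 4 = 10.
Step 3: U_X = R1 - n1(n1+1)/2 = 10 - 4*5/2 = 10 - 10 = 0.
       U_Y = n1*n2 - U_X = 20 - 0 = 20.
Step 4: No ties, so the exact null distribution of U (based on enumerating the C(9,4) = 126 equally likely rank assignments) gives the two-sided p-value.
Step 5: p-value = 0.015873; compare to alpha = 0.1. reject H0.

U_X = 0, p = 0.015873, reject H0 at alpha = 0.1.


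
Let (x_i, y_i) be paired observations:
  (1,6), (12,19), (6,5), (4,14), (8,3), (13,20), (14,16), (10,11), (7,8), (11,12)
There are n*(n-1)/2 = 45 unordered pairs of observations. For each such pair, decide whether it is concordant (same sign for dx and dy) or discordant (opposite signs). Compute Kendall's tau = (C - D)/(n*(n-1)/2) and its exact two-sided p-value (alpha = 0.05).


Step 1: Enumerate the 45 unordered pairs (i,j) with i<j and classify each by sign(x_j-x_i) * sign(y_j-y_i).
  (1,2):dx=+11,dy=+13->C; (1,3):dx=+5,dy=-1->D; (1,4):dx=+3,dy=+8->C; (1,5):dx=+7,dy=-3->D
  (1,6):dx=+12,dy=+14->C; (1,7):dx=+13,dy=+10->C; (1,8):dx=+9,dy=+5->C; (1,9):dx=+6,dy=+2->C
  (1,10):dx=+10,dy=+6->C; (2,3):dx=-6,dy=-14->C; (2,4):dx=-8,dy=-5->C; (2,5):dx=-4,dy=-16->C
  (2,6):dx=+1,dy=+1->C; (2,7):dx=+2,dy=-3->D; (2,8):dx=-2,dy=-8->C; (2,9):dx=-5,dy=-11->C
  (2,10):dx=-1,dy=-7->C; (3,4):dx=-2,dy=+9->D; (3,5):dx=+2,dy=-2->D; (3,6):dx=+7,dy=+15->C
  (3,7):dx=+8,dy=+11->C; (3,8):dx=+4,dy=+6->C; (3,9):dx=+1,dy=+3->C; (3,10):dx=+5,dy=+7->C
  (4,5):dx=+4,dy=-11->D; (4,6):dx=+9,dy=+6->C; (4,7):dx=+10,dy=+2->C; (4,8):dx=+6,dy=-3->D
  (4,9):dx=+3,dy=-6->D; (4,10):dx=+7,dy=-2->D; (5,6):dx=+5,dy=+17->C; (5,7):dx=+6,dy=+13->C
  (5,8):dx=+2,dy=+8->C; (5,9):dx=-1,dy=+5->D; (5,10):dx=+3,dy=+9->C; (6,7):dx=+1,dy=-4->D
  (6,8):dx=-3,dy=-9->C; (6,9):dx=-6,dy=-12->C; (6,10):dx=-2,dy=-8->C; (7,8):dx=-4,dy=-5->C
  (7,9):dx=-7,dy=-8->C; (7,10):dx=-3,dy=-4->C; (8,9):dx=-3,dy=-3->C; (8,10):dx=+1,dy=+1->C
  (9,10):dx=+4,dy=+4->C
Step 2: C = 34, D = 11, total pairs = 45.
Step 3: tau = (C - D)/(n(n-1)/2) = (34 - 11)/45 = 0.511111.
Step 4: Exact two-sided p-value (enumerate n! = 3628800 permutations of y under H0): p = 0.046623.
Step 5: alpha = 0.05. reject H0.

tau_b = 0.5111 (C=34, D=11), p = 0.046623, reject H0.


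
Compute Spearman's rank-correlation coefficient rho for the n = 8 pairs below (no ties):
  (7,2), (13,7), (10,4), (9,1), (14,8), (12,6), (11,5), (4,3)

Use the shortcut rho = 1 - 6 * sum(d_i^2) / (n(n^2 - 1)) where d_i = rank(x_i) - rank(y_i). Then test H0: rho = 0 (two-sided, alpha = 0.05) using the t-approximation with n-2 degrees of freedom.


Step 1: Rank x and y separately (midranks; no ties here).
rank(x): 7->2, 13->7, 10->4, 9->3, 14->8, 12->6, 11->5, 4->1
rank(y): 2->2, 7->7, 4->4, 1->1, 8->8, 6->6, 5->5, 3->3
Step 2: d_i = R_x(i) - R_y(i); compute d_i^2.
  (2-2)^2=0, (7-7)^2=0, (4-4)^2=0, (3-1)^2=4, (8-8)^2=0, (6-6)^2=0, (5-5)^2=0, (1-3)^2=4
sum(d^2) = 8.
Step 3: rho = 1 - 6*8 / (8*(8^2 - 1)) = 1 - 48/504 = 0.904762.
Step 4: Under H0, t = rho * sqrt((n-2)/(1-rho^2)) = 5.2034 ~ t(6).
Step 5: Two-sided p-value from the t-distribution with 6 df = 0.002008.
Step 6: alpha = 0.05. reject H0.

rho = 0.9048, p = 0.002008, reject H0 at alpha = 0.05.


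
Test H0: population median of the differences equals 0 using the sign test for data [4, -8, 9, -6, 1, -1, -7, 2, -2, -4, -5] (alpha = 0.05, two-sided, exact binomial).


Step 1: Discard zero differences. Original n = 11; n_eff = number of nonzero differences = 11.
Nonzero differences (with sign): +4, -8, +9, -6, +1, -1, -7, +2, -2, -4, -5
Step 2: Count signs: positive = 4, negative = 7.
Step 3: Under H0: P(positive) = 0.5, so the number of positives S ~ Bin(11, 0.5).
Step 4: Two-sided exact p-value = sum of Bin(11,0.5) probabilities at or below the observed probability = 0.548828.
Step 5: alpha = 0.05. fail to reject H0.

n_eff = 11, pos = 4, neg = 7, p = 0.548828, fail to reject H0.


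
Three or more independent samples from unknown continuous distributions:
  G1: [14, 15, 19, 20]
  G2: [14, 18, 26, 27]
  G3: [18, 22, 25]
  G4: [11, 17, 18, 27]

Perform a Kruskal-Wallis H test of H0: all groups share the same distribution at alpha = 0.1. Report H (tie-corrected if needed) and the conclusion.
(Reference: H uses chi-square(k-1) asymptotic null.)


Step 1: Combine all N = 15 observations and assign midranks.
sorted (value, group, rank): (11,G4,1), (14,G1,2.5), (14,G2,2.5), (15,G1,4), (17,G4,5), (18,G2,7), (18,G3,7), (18,G4,7), (19,G1,9), (20,G1,10), (22,G3,11), (25,G3,12), (26,G2,13), (27,G2,14.5), (27,G4,14.5)
Step 2: Sum ranks within each group.
R_1 = 25.5 (n_1 = 4)
R_2 = 37 (n_2 = 4)
R_3 = 30 (n_3 = 3)
R_4 = 27.5 (n_4 = 4)
Step 3: H = 12/(N(N+1)) * sum(R_i^2/n_i) - 3(N+1)
     = 12/(15*16) * (25.5^2/4 + 37^2/4 + 30^2/3 + 27.5^2/4) - 3*16
     = 0.050000 * 993.875 - 48
     = 1.693750.
Step 4: Ties present; correction factor C = 1 - 36/(15^3 - 15) = 0.989286. Corrected H = 1.693750 / 0.989286 = 1.712094.
Step 5: Under H0, H ~ chi^2(3); p-value = 0.634248.
Step 6: alpha = 0.1. fail to reject H0.

H = 1.7121, df = 3, p = 0.634248, fail to reject H0.


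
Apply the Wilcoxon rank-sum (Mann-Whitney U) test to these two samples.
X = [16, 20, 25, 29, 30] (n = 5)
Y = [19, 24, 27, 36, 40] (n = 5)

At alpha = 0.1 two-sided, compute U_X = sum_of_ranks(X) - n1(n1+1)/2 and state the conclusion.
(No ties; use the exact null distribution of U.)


Step 1: Combine and sort all 10 observations; assign midranks.
sorted (value, group): (16,X), (19,Y), (20,X), (24,Y), (25,X), (27,Y), (29,X), (30,X), (36,Y), (40,Y)
ranks: 16->1, 19->2, 20->3, 24->4, 25->5, 27->6, 29->7, 30->8, 36->9, 40->10
Step 2: Rank sum for X: R1 = 1 + 3 + 5 + 7 + 8 = 24.
Step 3: U_X = R1 - n1(n1+1)/2 = 24 - 5*6/2 = 24 - 15 = 9.
       U_Y = n1*n2 - U_X = 25 - 9 = 16.
Step 4: No ties, so the exact null distribution of U (based on enumerating the C(10,5) = 252 equally likely rank assignments) gives the two-sided p-value.
Step 5: p-value = 0.547619; compare to alpha = 0.1. fail to reject H0.

U_X = 9, p = 0.547619, fail to reject H0 at alpha = 0.1.


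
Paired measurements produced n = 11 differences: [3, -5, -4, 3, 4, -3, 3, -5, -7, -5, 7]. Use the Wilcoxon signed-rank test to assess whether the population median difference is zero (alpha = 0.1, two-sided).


Step 1: Drop any zero differences (none here) and take |d_i|.
|d| = [3, 5, 4, 3, 4, 3, 3, 5, 7, 5, 7]
Step 2: Midrank |d_i| (ties get averaged ranks).
ranks: |3|->2.5, |5|->8, |4|->5.5, |3|->2.5, |4|->5.5, |3|->2.5, |3|->2.5, |5|->8, |7|->10.5, |5|->8, |7|->10.5
Step 3: Attach original signs; sum ranks with positive sign and with negative sign.
W+ = 2.5 + 2.5 + 5.5 + 2.5 + 10.5 = 23.5
W- = 8 + 5.5 + 2.5 + 8 + 10.5 + 8 = 42.5
(Check: W+ + W- = 66 should equal n(n+1)/2 = 66.)
Step 4: Test statistic W = min(W+, W-) = 23.5.
Step 5: Ties in |d|, so use the tie-corrected normal approximation.
        E[W] = n(n+1)/4 = 11*12/4 = 33.
        Tie groups: |d|=3 (t=4), |d|=4 (t=2), |d|=5 (t=3), |d|=7 (t=2); sum(t^3 - t) = 96.
        Var[W] = n(n+1)(2n+1)/24 - sum(t^3-t)/48 = 3036/24 - 96/48 = 124.5.
        z = (W - E[W]) / sqrt(Var[W]) = (23.5 - 33) / 11.1580 = -0.8514.
        Two-sided p = 2*Phi(z) = 0.394541.
Step 6: alpha = 0.1. fail to reject H0.

W+ = 23.5, W- = 42.5, W = min = 23.5, p = 0.394541, fail to reject H0.


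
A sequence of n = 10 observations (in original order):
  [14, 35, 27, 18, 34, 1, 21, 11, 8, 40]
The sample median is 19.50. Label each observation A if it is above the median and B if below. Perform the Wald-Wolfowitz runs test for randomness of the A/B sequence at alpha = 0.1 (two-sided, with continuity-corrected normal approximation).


Step 1: Compute median = 19.50; label A = above, B = below.
Labels in order: BAABABABBA  (n_A = 5, n_B = 5)
Step 2: Count runs R = 8.
Step 3: Under H0 (random ordering), E[R] = 2*n_A*n_B/(n_A+n_B) + 1 = 2*5*5/10 + 1 = 6.0000.
        Var[R] = 2*n_A*n_B*(2*n_A*n_B - n_A - n_B) / ((n_A+n_B)^2 * (n_A+n_B-1)) = 2000/900 = 2.2222.
        SD[R] = 1.4907.
Step 4: Continuity-corrected z = (R - 0.5 - E[R]) / SD[R] = (8 - 0.5 - 6.0000) / 1.4907 = 1.0062.
Step 5: Two-sided p-value via normal approximation = 2*(1 - Phi(|z|)) = 0.314305.
Step 6: alpha = 0.1. fail to reject H0.

R = 8, z = 1.0062, p = 0.314305, fail to reject H0.


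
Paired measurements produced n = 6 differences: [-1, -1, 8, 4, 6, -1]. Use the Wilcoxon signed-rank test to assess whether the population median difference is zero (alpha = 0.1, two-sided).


Step 1: Drop any zero differences (none here) and take |d_i|.
|d| = [1, 1, 8, 4, 6, 1]
Step 2: Midrank |d_i| (ties get averaged ranks).
ranks: |1|->2, |1|->2, |8|->6, |4|->4, |6|->5, |1|->2
Step 3: Attach original signs; sum ranks with positive sign and with negative sign.
W+ = 6 + 4 + 5 = 15
W- = 2 + 2 + 2 = 6
(Check: W+ + W- = 21 should equal n(n+1)/2 = 21.)
Step 4: Test statistic W = min(W+, W-) = 6.
Step 5: Ties in |d|, so use the tie-corrected normal approximation.
        E[W] = n(n+1)/4 = 6*7/4 = 10.5.
        Tie groups: |d|=1 (t=3); sum(t^3 - t) = 24.
        Var[W] = n(n+1)(2n+1)/24 - sum(t^3-t)/48 = 546/24 - 24/48 = 22.25.
        z = (W - E[W]) / sqrt(Var[W]) = (6 - 10.5) / 4.7170 = -0.9540.
        Two-sided p = 2*Phi(z) = 0.340085.
Step 6: alpha = 0.1. fail to reject H0.

W+ = 15, W- = 6, W = min = 6, p = 0.340085, fail to reject H0.


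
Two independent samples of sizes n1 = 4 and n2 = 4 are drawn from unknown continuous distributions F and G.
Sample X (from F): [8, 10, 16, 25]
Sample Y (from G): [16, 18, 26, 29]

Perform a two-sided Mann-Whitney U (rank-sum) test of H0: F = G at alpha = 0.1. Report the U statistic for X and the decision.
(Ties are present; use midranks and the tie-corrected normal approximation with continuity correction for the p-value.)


Step 1: Combine and sort all 8 observations; assign midranks.
sorted (value, group): (8,X), (10,X), (16,X), (16,Y), (18,Y), (25,X), (26,Y), (29,Y)
ranks: 8->1, 10->2, 16->3.5, 16->3.5, 18->5, 25->6, 26->7, 29->8
Step 2: Rank sum for X: R1 = 1 + 2 + 3.5 + 6 = 12.5.
Step 3: U_X = R1 - n1(n1+1)/2 = 12.5 - 4*5/2 = 12.5 - 10 = 2.5.
       U_Y = n1*n2 - U_X = 16 - 2.5 = 13.5.
Step 4: Ties are present, so use the tie-corrected normal approximation (with continuity correction) for the p-value.
Step 5: p-value = 0.146489; compare to alpha = 0.1. fail to reject H0.

U_X = 2.5, p = 0.146489, fail to reject H0 at alpha = 0.1.


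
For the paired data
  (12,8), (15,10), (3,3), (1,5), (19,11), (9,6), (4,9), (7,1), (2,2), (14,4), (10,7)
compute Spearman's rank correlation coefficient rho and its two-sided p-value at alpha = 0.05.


Step 1: Rank x and y separately (midranks; no ties here).
rank(x): 12->8, 15->10, 3->3, 1->1, 19->11, 9->6, 4->4, 7->5, 2->2, 14->9, 10->7
rank(y): 8->8, 10->10, 3->3, 5->5, 11->11, 6->6, 9->9, 1->1, 2->2, 4->4, 7->7
Step 2: d_i = R_x(i) - R_y(i); compute d_i^2.
  (8-8)^2=0, (10-10)^2=0, (3-3)^2=0, (1-5)^2=16, (11-11)^2=0, (6-6)^2=0, (4-9)^2=25, (5-1)^2=16, (2-2)^2=0, (9-4)^2=25, (7-7)^2=0
sum(d^2) = 82.
Step 3: rho = 1 - 6*82 / (11*(11^2 - 1)) = 1 - 492/1320 = 0.627273.
Step 4: Under H0, t = rho * sqrt((n-2)/(1-rho^2)) = 2.4163 ~ t(9).
Step 5: Two-sided p-value from the t-distribution with 9 df = 0.038845.
Step 6: alpha = 0.05. reject H0.

rho = 0.6273, p = 0.038845, reject H0 at alpha = 0.05.


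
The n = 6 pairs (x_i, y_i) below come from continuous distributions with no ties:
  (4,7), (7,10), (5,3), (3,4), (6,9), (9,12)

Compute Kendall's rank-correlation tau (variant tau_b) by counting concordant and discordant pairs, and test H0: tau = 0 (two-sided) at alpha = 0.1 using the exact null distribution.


Step 1: Enumerate the 15 unordered pairs (i,j) with i<j and classify each by sign(x_j-x_i) * sign(y_j-y_i).
  (1,2):dx=+3,dy=+3->C; (1,3):dx=+1,dy=-4->D; (1,4):dx=-1,dy=-3->C; (1,5):dx=+2,dy=+2->C
  (1,6):dx=+5,dy=+5->C; (2,3):dx=-2,dy=-7->C; (2,4):dx=-4,dy=-6->C; (2,5):dx=-1,dy=-1->C
  (2,6):dx=+2,dy=+2->C; (3,4):dx=-2,dy=+1->D; (3,5):dx=+1,dy=+6->C; (3,6):dx=+4,dy=+9->C
  (4,5):dx=+3,dy=+5->C; (4,6):dx=+6,dy=+8->C; (5,6):dx=+3,dy=+3->C
Step 2: C = 13, D = 2, total pairs = 15.
Step 3: tau = (C - D)/(n(n-1)/2) = (13 - 2)/15 = 0.733333.
Step 4: Exact two-sided p-value (enumerate n! = 720 permutations of y under H0): p = 0.055556.
Step 5: alpha = 0.1. reject H0.

tau_b = 0.7333 (C=13, D=2), p = 0.055556, reject H0.


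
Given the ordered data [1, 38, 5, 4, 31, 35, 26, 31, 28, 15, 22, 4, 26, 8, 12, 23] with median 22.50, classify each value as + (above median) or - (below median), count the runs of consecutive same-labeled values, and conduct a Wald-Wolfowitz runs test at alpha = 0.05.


Step 1: Compute median = 22.50; label A = above, B = below.
Labels in order: BABBAAAAABBBABBA  (n_A = 8, n_B = 8)
Step 2: Count runs R = 8.
Step 3: Under H0 (random ordering), E[R] = 2*n_A*n_B/(n_A+n_B) + 1 = 2*8*8/16 + 1 = 9.0000.
        Var[R] = 2*n_A*n_B*(2*n_A*n_B - n_A - n_B) / ((n_A+n_B)^2 * (n_A+n_B-1)) = 14336/3840 = 3.7333.
        SD[R] = 1.9322.
Step 4: Continuity-corrected z = (R + 0.5 - E[R]) / SD[R] = (8 + 0.5 - 9.0000) / 1.9322 = -0.2588.
Step 5: Two-sided p-value via normal approximation = 2*(1 - Phi(|z|)) = 0.795809.
Step 6: alpha = 0.05. fail to reject H0.

R = 8, z = -0.2588, p = 0.795809, fail to reject H0.


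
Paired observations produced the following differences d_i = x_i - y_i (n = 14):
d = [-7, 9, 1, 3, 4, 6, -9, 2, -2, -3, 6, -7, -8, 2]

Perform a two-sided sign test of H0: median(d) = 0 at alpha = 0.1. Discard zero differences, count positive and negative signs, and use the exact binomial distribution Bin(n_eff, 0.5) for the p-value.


Step 1: Discard zero differences. Original n = 14; n_eff = number of nonzero differences = 14.
Nonzero differences (with sign): -7, +9, +1, +3, +4, +6, -9, +2, -2, -3, +6, -7, -8, +2
Step 2: Count signs: positive = 8, negative = 6.
Step 3: Under H0: P(positive) = 0.5, so the number of positives S ~ Bin(14, 0.5).
Step 4: Two-sided exact p-value = sum of Bin(14,0.5) probabilities at or below the observed probability = 0.790527.
Step 5: alpha = 0.1. fail to reject H0.

n_eff = 14, pos = 8, neg = 6, p = 0.790527, fail to reject H0.


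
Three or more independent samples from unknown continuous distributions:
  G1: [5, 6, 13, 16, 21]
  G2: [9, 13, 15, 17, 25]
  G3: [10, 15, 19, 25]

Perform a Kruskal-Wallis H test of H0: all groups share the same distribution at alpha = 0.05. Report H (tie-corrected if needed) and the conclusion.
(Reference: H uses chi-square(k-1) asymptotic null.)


Step 1: Combine all N = 14 observations and assign midranks.
sorted (value, group, rank): (5,G1,1), (6,G1,2), (9,G2,3), (10,G3,4), (13,G1,5.5), (13,G2,5.5), (15,G2,7.5), (15,G3,7.5), (16,G1,9), (17,G2,10), (19,G3,11), (21,G1,12), (25,G2,13.5), (25,G3,13.5)
Step 2: Sum ranks within each group.
R_1 = 29.5 (n_1 = 5)
R_2 = 39.5 (n_2 = 5)
R_3 = 36 (n_3 = 4)
Step 3: H = 12/(N(N+1)) * sum(R_i^2/n_i) - 3(N+1)
     = 12/(14*15) * (29.5^2/5 + 39.5^2/5 + 36^2/4) - 3*15
     = 0.057143 * 810.1 - 45
     = 1.291429.
Step 4: Ties present; correction factor C = 1 - 18/(14^3 - 14) = 0.993407. Corrected H = 1.291429 / 0.993407 = 1.300000.
Step 5: Under H0, H ~ chi^2(2); p-value = 0.522046.
Step 6: alpha = 0.05. fail to reject H0.

H = 1.3000, df = 2, p = 0.522046, fail to reject H0.


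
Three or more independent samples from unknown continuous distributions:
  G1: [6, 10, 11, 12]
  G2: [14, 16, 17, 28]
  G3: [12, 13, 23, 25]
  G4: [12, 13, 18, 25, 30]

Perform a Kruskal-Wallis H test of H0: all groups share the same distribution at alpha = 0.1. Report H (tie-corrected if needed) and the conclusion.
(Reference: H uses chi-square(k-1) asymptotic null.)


Step 1: Combine all N = 17 observations and assign midranks.
sorted (value, group, rank): (6,G1,1), (10,G1,2), (11,G1,3), (12,G1,5), (12,G3,5), (12,G4,5), (13,G3,7.5), (13,G4,7.5), (14,G2,9), (16,G2,10), (17,G2,11), (18,G4,12), (23,G3,13), (25,G3,14.5), (25,G4,14.5), (28,G2,16), (30,G4,17)
Step 2: Sum ranks within each group.
R_1 = 11 (n_1 = 4)
R_2 = 46 (n_2 = 4)
R_3 = 40 (n_3 = 4)
R_4 = 56 (n_4 = 5)
Step 3: H = 12/(N(N+1)) * sum(R_i^2/n_i) - 3(N+1)
     = 12/(17*18) * (11^2/4 + 46^2/4 + 40^2/4 + 56^2/5) - 3*18
     = 0.039216 * 1586.45 - 54
     = 8.213725.
Step 4: Ties present; correction factor C = 1 - 36/(17^3 - 17) = 0.992647. Corrected H = 8.213725 / 0.992647 = 8.274568.
Step 5: Under H0, H ~ chi^2(3); p-value = 0.040665.
Step 6: alpha = 0.1. reject H0.

H = 8.2746, df = 3, p = 0.040665, reject H0.


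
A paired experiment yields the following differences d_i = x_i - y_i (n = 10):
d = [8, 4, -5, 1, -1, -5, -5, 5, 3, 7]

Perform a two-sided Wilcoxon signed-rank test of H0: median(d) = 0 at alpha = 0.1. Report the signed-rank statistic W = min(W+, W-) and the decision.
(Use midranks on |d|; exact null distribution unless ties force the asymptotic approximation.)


Step 1: Drop any zero differences (none here) and take |d_i|.
|d| = [8, 4, 5, 1, 1, 5, 5, 5, 3, 7]
Step 2: Midrank |d_i| (ties get averaged ranks).
ranks: |8|->10, |4|->4, |5|->6.5, |1|->1.5, |1|->1.5, |5|->6.5, |5|->6.5, |5|->6.5, |3|->3, |7|->9
Step 3: Attach original signs; sum ranks with positive sign and with negative sign.
W+ = 10 + 4 + 1.5 + 6.5 + 3 + 9 = 34
W- = 6.5 + 1.5 + 6.5 + 6.5 = 21
(Check: W+ + W- = 55 should equal n(n+1)/2 = 55.)
Step 4: Test statistic W = min(W+, W-) = 21.
Step 5: Ties in |d|, so use the tie-corrected normal approximation.
        E[W] = n(n+1)/4 = 10*11/4 = 27.5.
        Tie groups: |d|=1 (t=2), |d|=5 (t=4); sum(t^3 - t) = 66.
        Var[W] = n(n+1)(2n+1)/24 - sum(t^3-t)/48 = 2310/24 - 66/48 = 94.875.
        z = (W - E[W]) / sqrt(Var[W]) = (21 - 27.5) / 9.7404 = -0.6673.
        Two-sided p = 2*Phi(z) = 0.504564.
Step 6: alpha = 0.1. fail to reject H0.

W+ = 34, W- = 21, W = min = 21, p = 0.504564, fail to reject H0.


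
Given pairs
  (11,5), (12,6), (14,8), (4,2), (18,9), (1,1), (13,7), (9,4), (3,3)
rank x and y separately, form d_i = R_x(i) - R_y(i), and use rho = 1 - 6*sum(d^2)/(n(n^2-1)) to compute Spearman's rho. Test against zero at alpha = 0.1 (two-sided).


Step 1: Rank x and y separately (midranks; no ties here).
rank(x): 11->5, 12->6, 14->8, 4->3, 18->9, 1->1, 13->7, 9->4, 3->2
rank(y): 5->5, 6->6, 8->8, 2->2, 9->9, 1->1, 7->7, 4->4, 3->3
Step 2: d_i = R_x(i) - R_y(i); compute d_i^2.
  (5-5)^2=0, (6-6)^2=0, (8-8)^2=0, (3-2)^2=1, (9-9)^2=0, (1-1)^2=0, (7-7)^2=0, (4-4)^2=0, (2-3)^2=1
sum(d^2) = 2.
Step 3: rho = 1 - 6*2 / (9*(9^2 - 1)) = 1 - 12/720 = 0.983333.
Step 4: Under H0, t = rho * sqrt((n-2)/(1-rho^2)) = 14.3096 ~ t(7).
Step 5: Two-sided p-value from the t-distribution with 7 df = 0.000002.
Step 6: alpha = 0.1. reject H0.

rho = 0.9833, p = 0.000002, reject H0 at alpha = 0.1.


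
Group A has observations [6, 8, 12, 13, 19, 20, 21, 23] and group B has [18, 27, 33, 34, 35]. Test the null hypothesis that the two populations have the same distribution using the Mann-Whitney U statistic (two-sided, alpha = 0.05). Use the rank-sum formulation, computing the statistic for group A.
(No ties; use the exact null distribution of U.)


Step 1: Combine and sort all 13 observations; assign midranks.
sorted (value, group): (6,X), (8,X), (12,X), (13,X), (18,Y), (19,X), (20,X), (21,X), (23,X), (27,Y), (33,Y), (34,Y), (35,Y)
ranks: 6->1, 8->2, 12->3, 13->4, 18->5, 19->6, 20->7, 21->8, 23->9, 27->10, 33->11, 34->12, 35->13
Step 2: Rank sum for X: R1 = 1 + 2 + 3 + 4 + 6 + 7 + 8 + 9 = 40.
Step 3: U_X = R1 - n1(n1+1)/2 = 40 - 8*9/2 = 40 - 36 = 4.
       U_Y = n1*n2 - U_X = 40 - 4 = 36.
Step 4: No ties, so the exact null distribution of U (based on enumerating the C(13,8) = 1287 equally likely rank assignments) gives the two-sided p-value.
Step 5: p-value = 0.018648; compare to alpha = 0.05. reject H0.

U_X = 4, p = 0.018648, reject H0 at alpha = 0.05.


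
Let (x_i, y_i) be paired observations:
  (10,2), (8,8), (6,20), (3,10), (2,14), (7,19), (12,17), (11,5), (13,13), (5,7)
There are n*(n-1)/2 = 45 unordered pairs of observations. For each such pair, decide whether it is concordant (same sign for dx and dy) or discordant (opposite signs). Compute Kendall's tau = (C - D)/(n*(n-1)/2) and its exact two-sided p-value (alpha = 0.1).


Step 1: Enumerate the 45 unordered pairs (i,j) with i<j and classify each by sign(x_j-x_i) * sign(y_j-y_i).
  (1,2):dx=-2,dy=+6->D; (1,3):dx=-4,dy=+18->D; (1,4):dx=-7,dy=+8->D; (1,5):dx=-8,dy=+12->D
  (1,6):dx=-3,dy=+17->D; (1,7):dx=+2,dy=+15->C; (1,8):dx=+1,dy=+3->C; (1,9):dx=+3,dy=+11->C
  (1,10):dx=-5,dy=+5->D; (2,3):dx=-2,dy=+12->D; (2,4):dx=-5,dy=+2->D; (2,5):dx=-6,dy=+6->D
  (2,6):dx=-1,dy=+11->D; (2,7):dx=+4,dy=+9->C; (2,8):dx=+3,dy=-3->D; (2,9):dx=+5,dy=+5->C
  (2,10):dx=-3,dy=-1->C; (3,4):dx=-3,dy=-10->C; (3,5):dx=-4,dy=-6->C; (3,6):dx=+1,dy=-1->D
  (3,7):dx=+6,dy=-3->D; (3,8):dx=+5,dy=-15->D; (3,9):dx=+7,dy=-7->D; (3,10):dx=-1,dy=-13->C
  (4,5):dx=-1,dy=+4->D; (4,6):dx=+4,dy=+9->C; (4,7):dx=+9,dy=+7->C; (4,8):dx=+8,dy=-5->D
  (4,9):dx=+10,dy=+3->C; (4,10):dx=+2,dy=-3->D; (5,6):dx=+5,dy=+5->C; (5,7):dx=+10,dy=+3->C
  (5,8):dx=+9,dy=-9->D; (5,9):dx=+11,dy=-1->D; (5,10):dx=+3,dy=-7->D; (6,7):dx=+5,dy=-2->D
  (6,8):dx=+4,dy=-14->D; (6,9):dx=+6,dy=-6->D; (6,10):dx=-2,dy=-12->C; (7,8):dx=-1,dy=-12->C
  (7,9):dx=+1,dy=-4->D; (7,10):dx=-7,dy=-10->C; (8,9):dx=+2,dy=+8->C; (8,10):dx=-6,dy=+2->D
  (9,10):dx=-8,dy=-6->C
Step 2: C = 19, D = 26, total pairs = 45.
Step 3: tau = (C - D)/(n(n-1)/2) = (19 - 26)/45 = -0.155556.
Step 4: Exact two-sided p-value (enumerate n! = 3628800 permutations of y under H0): p = 0.600654.
Step 5: alpha = 0.1. fail to reject H0.

tau_b = -0.1556 (C=19, D=26), p = 0.600654, fail to reject H0.


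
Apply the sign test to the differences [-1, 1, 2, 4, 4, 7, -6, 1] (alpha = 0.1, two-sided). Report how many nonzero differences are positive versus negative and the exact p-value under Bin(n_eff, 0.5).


Step 1: Discard zero differences. Original n = 8; n_eff = number of nonzero differences = 8.
Nonzero differences (with sign): -1, +1, +2, +4, +4, +7, -6, +1
Step 2: Count signs: positive = 6, negative = 2.
Step 3: Under H0: P(positive) = 0.5, so the number of positives S ~ Bin(8, 0.5).
Step 4: Two-sided exact p-value = sum of Bin(8,0.5) probabilities at or below the observed probability = 0.289062.
Step 5: alpha = 0.1. fail to reject H0.

n_eff = 8, pos = 6, neg = 2, p = 0.289062, fail to reject H0.


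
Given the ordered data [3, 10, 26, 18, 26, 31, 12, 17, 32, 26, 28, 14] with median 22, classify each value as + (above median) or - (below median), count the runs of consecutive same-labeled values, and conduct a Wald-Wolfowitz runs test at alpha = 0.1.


Step 1: Compute median = 22; label A = above, B = below.
Labels in order: BBABAABBAAAB  (n_A = 6, n_B = 6)
Step 2: Count runs R = 7.
Step 3: Under H0 (random ordering), E[R] = 2*n_A*n_B/(n_A+n_B) + 1 = 2*6*6/12 + 1 = 7.0000.
        Var[R] = 2*n_A*n_B*(2*n_A*n_B - n_A - n_B) / ((n_A+n_B)^2 * (n_A+n_B-1)) = 4320/1584 = 2.7273.
        SD[R] = 1.6514.
Step 4: R = E[R], so z = 0 with no continuity correction.
Step 5: Two-sided p-value via normal approximation = 2*(1 - Phi(|z|)) = 1.000000.
Step 6: alpha = 0.1. fail to reject H0.

R = 7, z = 0.0000, p = 1.000000, fail to reject H0.


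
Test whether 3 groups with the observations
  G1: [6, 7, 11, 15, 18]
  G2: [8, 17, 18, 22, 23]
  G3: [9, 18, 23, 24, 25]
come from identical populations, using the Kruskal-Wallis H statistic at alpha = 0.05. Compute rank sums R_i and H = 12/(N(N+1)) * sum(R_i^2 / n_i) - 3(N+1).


Step 1: Combine all N = 15 observations and assign midranks.
sorted (value, group, rank): (6,G1,1), (7,G1,2), (8,G2,3), (9,G3,4), (11,G1,5), (15,G1,6), (17,G2,7), (18,G1,9), (18,G2,9), (18,G3,9), (22,G2,11), (23,G2,12.5), (23,G3,12.5), (24,G3,14), (25,G3,15)
Step 2: Sum ranks within each group.
R_1 = 23 (n_1 = 5)
R_2 = 42.5 (n_2 = 5)
R_3 = 54.5 (n_3 = 5)
Step 3: H = 12/(N(N+1)) * sum(R_i^2/n_i) - 3(N+1)
     = 12/(15*16) * (23^2/5 + 42.5^2/5 + 54.5^2/5) - 3*16
     = 0.050000 * 1061.1 - 48
     = 5.055000.
Step 4: Ties present; correction factor C = 1 - 30/(15^3 - 15) = 0.991071. Corrected H = 5.055000 / 0.991071 = 5.100541.
Step 5: Under H0, H ~ chi^2(2); p-value = 0.078061.
Step 6: alpha = 0.05. fail to reject H0.

H = 5.1005, df = 2, p = 0.078061, fail to reject H0.


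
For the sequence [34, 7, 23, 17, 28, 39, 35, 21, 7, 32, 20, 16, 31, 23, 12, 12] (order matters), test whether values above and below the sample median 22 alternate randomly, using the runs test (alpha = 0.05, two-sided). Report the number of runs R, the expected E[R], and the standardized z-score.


Step 1: Compute median = 22; label A = above, B = below.
Labels in order: ABABAAABBABBAABB  (n_A = 8, n_B = 8)
Step 2: Count runs R = 10.
Step 3: Under H0 (random ordering), E[R] = 2*n_A*n_B/(n_A+n_B) + 1 = 2*8*8/16 + 1 = 9.0000.
        Var[R] = 2*n_A*n_B*(2*n_A*n_B - n_A - n_B) / ((n_A+n_B)^2 * (n_A+n_B-1)) = 14336/3840 = 3.7333.
        SD[R] = 1.9322.
Step 4: Continuity-corrected z = (R - 0.5 - E[R]) / SD[R] = (10 - 0.5 - 9.0000) / 1.9322 = 0.2588.
Step 5: Two-sided p-value via normal approximation = 2*(1 - Phi(|z|)) = 0.795809.
Step 6: alpha = 0.05. fail to reject H0.

R = 10, z = 0.2588, p = 0.795809, fail to reject H0.


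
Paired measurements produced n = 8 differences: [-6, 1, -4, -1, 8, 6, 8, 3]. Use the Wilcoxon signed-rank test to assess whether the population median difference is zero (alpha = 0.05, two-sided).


Step 1: Drop any zero differences (none here) and take |d_i|.
|d| = [6, 1, 4, 1, 8, 6, 8, 3]
Step 2: Midrank |d_i| (ties get averaged ranks).
ranks: |6|->5.5, |1|->1.5, |4|->4, |1|->1.5, |8|->7.5, |6|->5.5, |8|->7.5, |3|->3
Step 3: Attach original signs; sum ranks with positive sign and with negative sign.
W+ = 1.5 + 7.5 + 5.5 + 7.5 + 3 = 25
W- = 5.5 + 4 + 1.5 = 11
(Check: W+ + W- = 36 should equal n(n+1)/2 = 36.)
Step 4: Test statistic W = min(W+, W-) = 11.
Step 5: Ties in |d|, so use the tie-corrected normal approximation.
        E[W] = n(n+1)/4 = 8*9/4 = 18.
        Tie groups: |d|=1 (t=2), |d|=6 (t=2), |d|=8 (t=2); sum(t^3 - t) = 18.
        Var[W] = n(n+1)(2n+1)/24 - sum(t^3-t)/48 = 1224/24 - 18/48 = 50.625.
        z = (W - E[W]) / sqrt(Var[W]) = (11 - 18) / 7.1151 = -0.9838.
        Two-sided p = 2*Phi(z) = 0.325204.
Step 6: alpha = 0.05. fail to reject H0.

W+ = 25, W- = 11, W = min = 11, p = 0.325204, fail to reject H0.


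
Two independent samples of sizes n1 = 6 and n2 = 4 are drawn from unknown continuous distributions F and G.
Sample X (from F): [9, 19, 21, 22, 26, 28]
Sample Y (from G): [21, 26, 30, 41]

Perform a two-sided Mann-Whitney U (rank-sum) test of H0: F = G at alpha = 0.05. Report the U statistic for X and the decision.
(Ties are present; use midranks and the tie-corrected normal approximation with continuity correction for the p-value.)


Step 1: Combine and sort all 10 observations; assign midranks.
sorted (value, group): (9,X), (19,X), (21,X), (21,Y), (22,X), (26,X), (26,Y), (28,X), (30,Y), (41,Y)
ranks: 9->1, 19->2, 21->3.5, 21->3.5, 22->5, 26->6.5, 26->6.5, 28->8, 30->9, 41->10
Step 2: Rank sum for X: R1 = 1 + 2 + 3.5 + 5 + 6.5 + 8 = 26.
Step 3: U_X = R1 - n1(n1+1)/2 = 26 - 6*7/2 = 26 - 21 = 5.
       U_Y = n1*n2 - U_X = 24 - 5 = 19.
Step 4: Ties are present, so use the tie-corrected normal approximation (with continuity correction) for the p-value.
Step 5: p-value = 0.163233; compare to alpha = 0.05. fail to reject H0.

U_X = 5, p = 0.163233, fail to reject H0 at alpha = 0.05.
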